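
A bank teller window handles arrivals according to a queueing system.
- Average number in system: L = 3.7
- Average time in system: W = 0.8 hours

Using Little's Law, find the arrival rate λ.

Little's Law: L = λW, so λ = L/W
λ = 3.7/0.8 = 4.6250 transactions/hour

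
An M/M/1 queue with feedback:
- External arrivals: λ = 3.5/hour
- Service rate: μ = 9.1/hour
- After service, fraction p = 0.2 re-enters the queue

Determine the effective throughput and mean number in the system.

Effective arrival rate: λ_eff = λ/(1-p) = 3.5/(1-0.2) = 3.5/0.80 = 4.3750
ρ = λ_eff/μ = 4.3750/9.1 = 0.48077
L = ρ/(1-ρ) = 0.48077/(1-0.48077) = 0.9259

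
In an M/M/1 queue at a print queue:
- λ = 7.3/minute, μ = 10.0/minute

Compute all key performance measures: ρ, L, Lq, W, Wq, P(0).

Step 1: ρ = λ/μ = 7.3/10.0 = 0.7300
Step 2: L = λ/(μ-λ) = 7.3/2.70 = 2.7037
Step 3: Lq = λ²/(μ(μ-λ)) = 53.29/(10.0×2.70) = 1.9737
Step 4: W = 1/(μ-λ) = 1/2.70 = 0.37037
Step 5: Wq = λ/(μ(μ-λ)) = 7.3/(10.0×2.70) = 0.2704
Step 6: P(0) = 1-ρ = 0.2700
Verify: L = λW = 7.3×0.37037 = 2.7037 ✔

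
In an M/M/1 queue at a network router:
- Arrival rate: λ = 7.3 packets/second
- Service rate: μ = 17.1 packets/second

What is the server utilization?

Server utilization: ρ = λ/μ
ρ = 7.3/17.1 = 0.4269
The server is busy 42.69% of the time.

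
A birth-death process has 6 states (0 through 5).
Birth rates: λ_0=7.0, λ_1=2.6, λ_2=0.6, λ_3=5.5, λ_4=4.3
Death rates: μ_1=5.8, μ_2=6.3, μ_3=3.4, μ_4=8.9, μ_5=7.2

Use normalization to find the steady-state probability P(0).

Ratios P(n)/P(0) = (λ₀···λₙ₋₁)/(μ₁···μₙ):
P(1)/P(0) = (7.0)/(5.8) = 1.2069
P(2)/P(0) = (7.0×2.6)/(5.8×6.3) = 0.49808
P(3)/P(0) = (7.0×2.6×0.6)/(5.8×6.3×3.4) = 0.087897
P(4)/P(0) = (7.0×2.6×0.6×5.5)/(5.8×6.3×3.4×8.9) = 0.054319
P(5)/P(0) = (7.0×2.6×0.6×5.5×4.3)/(5.8×6.3×3.4×8.9×7.2) = 0.032440

Normalization: ∑ P(n) = 1
P(0) × (1.0000 + 1.2069 + 0.49808 + 0.087897 + 0.054319 + 0.032440) = 1
P(0) × 2.8796 = 1
P(0) = 1/2.8796 = 0.3473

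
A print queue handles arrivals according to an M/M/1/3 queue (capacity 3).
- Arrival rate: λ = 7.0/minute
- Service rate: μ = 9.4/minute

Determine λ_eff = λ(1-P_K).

ρ = λ/μ = 7.0/9.4 = 0.7447
P₀ = (1-ρ)/(1-ρ^(K+1)) = (1-0.7447)/(1-0.7447^4) = 0.2553/0.6924 = 0.3687
P_K = P₀×ρ^K = 0.3687 × 0.7447^3 = 0.3687 × 0.4130 = 0.1523
λ_eff = λ(1-P_K) = 7.0 × (1 - 0.15226) = 7.0 × 0.84774 = 5.9342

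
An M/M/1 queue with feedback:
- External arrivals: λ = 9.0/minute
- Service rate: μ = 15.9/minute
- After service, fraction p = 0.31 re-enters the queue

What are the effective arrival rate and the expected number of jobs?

Effective arrival rate: λ_eff = λ/(1-p) = 9.0/(1-0.31) = 9.0/0.69 = 13.04348
ρ = λ_eff/μ = 13.04348/15.9 = 0.820345
L = ρ/(1-ρ) = 0.820345/(1-0.820345) = 4.5662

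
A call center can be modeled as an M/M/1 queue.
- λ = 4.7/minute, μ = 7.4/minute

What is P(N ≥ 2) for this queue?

ρ = λ/μ = 4.7/7.4 = 0.6351
P(N ≥ n) = ρⁿ
P(N ≥ 2) = 0.6351^2
P(N ≥ 2) = 0.4034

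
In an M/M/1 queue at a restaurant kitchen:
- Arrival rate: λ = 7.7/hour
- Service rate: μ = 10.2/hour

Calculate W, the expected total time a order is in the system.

First, compute utilization: ρ = λ/μ = 7.7/10.2 = 0.7549
For M/M/1: W = 1/(μ-λ)
W = 1/(10.2-7.7) = 1/2.50
W = 0.4000 hours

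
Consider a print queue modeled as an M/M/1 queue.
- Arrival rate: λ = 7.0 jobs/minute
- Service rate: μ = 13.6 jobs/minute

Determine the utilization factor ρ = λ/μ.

Server utilization: ρ = λ/μ
ρ = 7.0/13.6 = 0.5147
The server is busy 51.47% of the time.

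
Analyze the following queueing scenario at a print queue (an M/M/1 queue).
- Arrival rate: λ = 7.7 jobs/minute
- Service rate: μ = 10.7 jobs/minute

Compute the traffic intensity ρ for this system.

Server utilization: ρ = λ/μ
ρ = 7.7/10.7 = 0.7196
The server is busy 71.96% of the time.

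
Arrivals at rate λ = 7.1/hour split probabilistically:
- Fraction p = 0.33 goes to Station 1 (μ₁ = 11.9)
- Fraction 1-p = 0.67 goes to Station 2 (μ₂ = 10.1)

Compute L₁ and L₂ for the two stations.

Effective rates: λ₁ = 7.1×0.33 = 2.343, λ₂ = 7.1×0.67 = 4.757
Station 1: ρ₁ = 2.343/11.9 = 0.1969, L₁ = ρ₁/(1-ρ₁) = 0.1969/(1-0.1969) = 0.2452
Station 2: ρ₂ = 4.757/10.1 = 0.47099, L₂ = ρ₂/(1-ρ₂) = 0.47099/(1-0.47099) = 0.8903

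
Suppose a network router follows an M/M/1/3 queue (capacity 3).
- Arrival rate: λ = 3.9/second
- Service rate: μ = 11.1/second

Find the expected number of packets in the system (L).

ρ = λ/μ = 3.9/11.1 = 0.35135
P₀ = (1-ρ)/(1-ρ^(K+1)) = (1-0.35135)/(1-0.35135^4) = 0.64865/0.98476 = 0.6587
P_K = P₀×ρ^K = 0.6587 × 0.35135^3 = 0.6587 × 0.04337 = 0.02857
L = ρ[1 - (K+1)ρ^K + Kρ^(K+1)] / [(1-ρ)(1-ρ^(K+1))]
L = 0.35135 × (1 - 4×0.04337 + 3×0.01524) / ((1 - 0.35135) × (1 - 0.01524)) = 0.4798 packets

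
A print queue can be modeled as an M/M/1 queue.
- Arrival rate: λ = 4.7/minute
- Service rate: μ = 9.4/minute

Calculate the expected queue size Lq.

ρ = λ/μ = 4.7/9.4 = 0.5000
For M/M/1: Lq = λ²/(μ(μ-λ))
Lq = 22.09/(9.4 × 4.70)
Lq = 0.5000 jobs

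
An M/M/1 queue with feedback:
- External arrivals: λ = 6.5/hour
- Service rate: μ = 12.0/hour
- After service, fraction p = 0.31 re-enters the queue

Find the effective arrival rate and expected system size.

Effective arrival rate: λ_eff = λ/(1-p) = 6.5/(1-0.31) = 6.5/0.69 = 9.42029
ρ = λ_eff/μ = 9.42029/12.0 = 0.785024
L = ρ/(1-ρ) = 0.785024/(1-0.785024) = 3.6517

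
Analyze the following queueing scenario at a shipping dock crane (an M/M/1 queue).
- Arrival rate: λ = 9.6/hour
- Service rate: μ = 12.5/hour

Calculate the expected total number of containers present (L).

ρ = λ/μ = 9.6/12.5 = 0.7680
For M/M/1: L = λ/(μ-λ)
L = 9.6/(12.5-9.6) = 9.6/2.90
L = 3.3103 containers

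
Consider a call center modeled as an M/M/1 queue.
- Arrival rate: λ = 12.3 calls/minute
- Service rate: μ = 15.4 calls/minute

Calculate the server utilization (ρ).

Server utilization: ρ = λ/μ
ρ = 12.3/15.4 = 0.7987
The server is busy 79.87% of the time.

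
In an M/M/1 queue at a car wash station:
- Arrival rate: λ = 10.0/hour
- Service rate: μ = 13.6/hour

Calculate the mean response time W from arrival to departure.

First, compute utilization: ρ = λ/μ = 10.0/13.6 = 0.7353
For M/M/1: W = 1/(μ-λ)
W = 1/(13.6-10.0) = 1/3.60
W = 0.2778 hours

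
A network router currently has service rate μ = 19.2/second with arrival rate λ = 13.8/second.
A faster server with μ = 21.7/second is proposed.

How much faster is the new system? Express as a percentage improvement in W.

System 1: ρ₁ = 13.8/19.2 = 0.7188, W₁ = 1/(19.2-13.8) = 0.18519
System 2: ρ₂ = 13.8/21.7 = 0.6359, W₂ = 1/(21.7-13.8) = 0.12658
Improvement: (W₁-W₂)/W₁ = (0.18519-0.12658)/0.18519 = 31.65%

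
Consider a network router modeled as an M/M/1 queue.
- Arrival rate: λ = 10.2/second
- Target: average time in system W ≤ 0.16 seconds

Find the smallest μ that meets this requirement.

For M/M/1: W = 1/(μ-λ)
Need W ≤ 0.16, so 1/(μ-λ) ≤ 0.16
μ - λ ≥ 1/0.16 = 6.2500
μ ≥ 10.2 + 6.2500 = 16.4500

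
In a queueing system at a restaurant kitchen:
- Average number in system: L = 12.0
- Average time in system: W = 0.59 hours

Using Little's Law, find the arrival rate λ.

Little's Law: L = λW, so λ = L/W
λ = 12.0/0.59 = 20.3390 orders/hour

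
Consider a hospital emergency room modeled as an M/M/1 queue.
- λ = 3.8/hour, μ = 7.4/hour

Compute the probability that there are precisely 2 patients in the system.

ρ = λ/μ = 3.8/7.4 = 0.5135
P(n) = (1-ρ)ρⁿ
P(2) = (1-0.5135) × 0.5135^2
P(2) = 0.4865 × 0.2637
P(2) = 0.1283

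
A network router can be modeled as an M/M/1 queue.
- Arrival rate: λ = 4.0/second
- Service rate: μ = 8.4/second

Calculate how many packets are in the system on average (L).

ρ = λ/μ = 4.0/8.4 = 0.4762
For M/M/1: L = λ/(μ-λ)
L = 4.0/(8.4-4.0) = 4.0/4.40
L = 0.9091 packets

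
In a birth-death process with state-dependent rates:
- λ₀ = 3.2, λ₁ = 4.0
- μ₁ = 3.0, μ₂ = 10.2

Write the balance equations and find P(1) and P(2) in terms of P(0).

Balance equations:
State 0: λ₀P₀ = μ₁P₁ → P₁ = (λ₀/μ₁)P₀ = (3.2/3.0)P₀ = 1.0667P₀
State 1: P₂ = (λ₀λ₁)/(μ₁μ₂)P₀ = (3.2×4.0)/(3.0×10.2)P₀ = 0.4183P₀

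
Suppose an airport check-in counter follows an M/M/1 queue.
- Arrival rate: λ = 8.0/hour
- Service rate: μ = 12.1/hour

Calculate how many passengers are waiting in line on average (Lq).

ρ = λ/μ = 8.0/12.1 = 0.6612
For M/M/1: Lq = λ²/(μ(μ-λ))
Lq = 64.00/(12.1 × 4.10)
Lq = 1.2901 passengers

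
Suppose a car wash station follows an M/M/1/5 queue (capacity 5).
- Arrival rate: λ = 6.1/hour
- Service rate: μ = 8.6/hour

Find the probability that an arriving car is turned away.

ρ = λ/μ = 6.1/8.6 = 0.7093
P₀ = (1-ρ)/(1-ρ^(K+1)) = (1-0.7093)/(1-0.7093^6) = 0.2907/0.8727 = 0.3331
P_K = P₀×ρ^K = 0.33312 × 0.7093^5 = 0.33312 × 0.17954 = 0.05981
Blocking probability = 5.98%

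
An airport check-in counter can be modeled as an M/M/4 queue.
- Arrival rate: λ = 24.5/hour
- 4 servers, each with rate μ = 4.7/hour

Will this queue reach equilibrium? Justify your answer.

Stability requires ρ = λ/(cμ) < 1
ρ = 24.5/(4 × 4.7) = 24.5/18.80 = 1.3032
Since 1.3032 ≥ 1, the system is UNSTABLE.
Need c > λ/μ = 24.5/4.7 = 5.21.
Minimum servers needed: c = 6.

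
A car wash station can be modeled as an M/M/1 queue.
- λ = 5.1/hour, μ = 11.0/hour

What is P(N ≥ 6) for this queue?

ρ = λ/μ = 5.1/11.0 = 0.46364
P(N ≥ n) = ρⁿ
P(N ≥ 6) = 0.46364^6
P(N ≥ 6) = 0.009933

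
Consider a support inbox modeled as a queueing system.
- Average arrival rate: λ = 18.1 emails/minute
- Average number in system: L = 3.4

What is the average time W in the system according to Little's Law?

Little's Law: L = λW, so W = L/λ
W = 3.4/18.1 = 0.1878 minutes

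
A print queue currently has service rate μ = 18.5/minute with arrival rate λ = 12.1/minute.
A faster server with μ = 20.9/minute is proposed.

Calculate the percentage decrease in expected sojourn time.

System 1: ρ₁ = 12.1/18.5 = 0.6541, W₁ = 1/(18.5-12.1) = 0.1562
System 2: ρ₂ = 12.1/20.9 = 0.5789, W₂ = 1/(20.9-12.1) = 0.1136
Improvement: (W₁-W₂)/W₁ = (0.1562-0.1136)/0.1562 = 27.27%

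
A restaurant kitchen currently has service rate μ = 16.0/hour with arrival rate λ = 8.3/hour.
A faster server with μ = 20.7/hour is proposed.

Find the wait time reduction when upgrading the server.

System 1: ρ₁ = 8.3/16.0 = 0.5188, W₁ = 1/(16.0-8.3) = 0.12987
System 2: ρ₂ = 8.3/20.7 = 0.4010, W₂ = 1/(20.7-8.3) = 0.080645
Improvement: (W₁-W₂)/W₁ = (0.12987-0.080645)/0.12987 = 37.90%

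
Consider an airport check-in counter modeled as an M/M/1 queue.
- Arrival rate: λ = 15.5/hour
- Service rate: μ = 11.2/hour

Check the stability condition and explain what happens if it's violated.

Stability requires ρ = λ/(cμ) < 1
ρ = 15.5/(1 × 11.2) = 15.5/11.20 = 1.3839
Since 1.3839 ≥ 1, the system is UNSTABLE.
Queue grows without bound. Need μ > λ = 15.5.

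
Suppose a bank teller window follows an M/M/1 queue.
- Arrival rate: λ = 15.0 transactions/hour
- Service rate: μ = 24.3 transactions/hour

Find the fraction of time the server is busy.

Server utilization: ρ = λ/μ
ρ = 15.0/24.3 = 0.6173
The server is busy 61.73% of the time.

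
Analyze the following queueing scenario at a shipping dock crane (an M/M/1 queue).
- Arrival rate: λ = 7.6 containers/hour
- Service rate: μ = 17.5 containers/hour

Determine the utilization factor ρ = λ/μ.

Server utilization: ρ = λ/μ
ρ = 7.6/17.5 = 0.4343
The server is busy 43.43% of the time.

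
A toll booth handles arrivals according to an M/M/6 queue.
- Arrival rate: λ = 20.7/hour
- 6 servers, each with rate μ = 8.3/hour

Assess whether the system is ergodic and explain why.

Stability requires ρ = λ/(cμ) < 1
ρ = 20.7/(6 × 8.3) = 20.7/49.80 = 0.4157
Since 0.4157 < 1, the system is STABLE.
The servers are busy 41.57% of the time.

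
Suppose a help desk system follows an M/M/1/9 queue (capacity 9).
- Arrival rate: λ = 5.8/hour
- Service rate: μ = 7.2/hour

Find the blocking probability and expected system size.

ρ = λ/μ = 5.8/7.2 = 0.80556
P₀ = (1-ρ)/(1-ρ^(K+1)) = (1-0.80556)/(1-0.80556^10) = 0.1944/0.8849 = 0.2197
P_K = P₀×ρ^K = 0.21972 × 0.80556^9 = 0.21972 × 0.14285 = 0.03139
Blocking probability P_9 = 0.03139 (3.14%)
L = ρ[1 - (K+1)ρ^K + Kρ^(K+1)] / [(1-ρ)(1-ρ^(K+1))]
L = 0.80556 × (1 - 10×0.142850 + 9×0.115074) / ((1 - 0.80556) × (1 - 0.115074)) = 2.8426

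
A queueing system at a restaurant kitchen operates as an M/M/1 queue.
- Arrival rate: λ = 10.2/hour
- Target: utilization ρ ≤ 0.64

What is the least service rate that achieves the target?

ρ = λ/μ, so μ = λ/ρ
μ ≥ 10.2/0.64 = 15.9375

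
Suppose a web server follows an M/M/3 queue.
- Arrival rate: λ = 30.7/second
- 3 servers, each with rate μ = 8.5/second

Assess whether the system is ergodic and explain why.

Stability requires ρ = λ/(cμ) < 1
ρ = 30.7/(3 × 8.5) = 30.7/25.50 = 1.2039
Since 1.2039 ≥ 1, the system is UNSTABLE.
Need c > λ/μ = 30.7/8.5 = 3.61.
Minimum servers needed: c = 4.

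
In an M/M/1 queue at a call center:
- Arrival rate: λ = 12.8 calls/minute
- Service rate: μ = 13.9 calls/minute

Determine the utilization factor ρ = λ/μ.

Server utilization: ρ = λ/μ
ρ = 12.8/13.9 = 0.9209
The server is busy 92.09% of the time.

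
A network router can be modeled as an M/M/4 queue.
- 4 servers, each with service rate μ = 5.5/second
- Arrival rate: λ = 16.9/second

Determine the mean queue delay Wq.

Traffic intensity: ρ = λ/(cμ) = 16.9/(4×5.5) = 0.7682
Since ρ = 0.7682 < 1, system is stable.
Offered load a = λ/μ = cρ = 16.9/5.5 = 3.0727
P₀ = [ Σₙ₌₀^3 aⁿ/n! + a^4/(4!(1-ρ)) ]⁻¹
Σ = a^0/0! + a^1/1! + a^2/2! + a^3/3! = 1.0000 + 3.0727 + 4.7208 + 4.8353 = 13.6288
a^4/(4!(1-ρ)) = 89.1448/(24 × 0.231818) = 16.0228
P₀ = 1/(13.62882 + 16.02276) = 0.03373
Lq = P₀·a^4·ρ / (4!(1-ρ)²) = 0.033725 × 89.1448 × 0.76818 / (24 × 0.053740) = 1.7906
Wq = Lq/λ = 1.7906/16.9 = 0.1060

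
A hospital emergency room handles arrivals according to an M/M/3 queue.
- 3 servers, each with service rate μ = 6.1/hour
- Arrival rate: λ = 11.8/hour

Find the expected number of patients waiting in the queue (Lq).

Traffic intensity: ρ = λ/(cμ) = 11.8/(3×6.1) = 0.6448
Since ρ = 0.6448 < 1, system is stable.
Offered load a = λ/μ = cρ = 11.8/6.1 = 1.9344
P₀ = [ Σₙ₌₀^2 aⁿ/n! + a^3/(3!(1-ρ)) ]⁻¹
Σ = a^0/0! + a^1/1! + a^2/2! = 1.0000 + 1.9344 + 1.8710 = 4.8054
a^3/(3!(1-ρ)) = 7.2386/(6 × 0.35519) = 3.3966
P₀ = 1/(4.8054 + 3.3966) = 0.1219
Lq = P₀·a^3·ρ / (3!(1-ρ)²) = 0.12192 × 7.2386 × 0.64481 / (6 × 0.12616) = 0.7518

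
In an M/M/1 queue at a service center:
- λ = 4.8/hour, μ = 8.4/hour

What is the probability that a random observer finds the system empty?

ρ = λ/μ = 4.8/8.4 = 0.5714
P(0) = 1 - ρ = 1 - 0.5714 = 0.4286
The server is idle 42.86% of the time.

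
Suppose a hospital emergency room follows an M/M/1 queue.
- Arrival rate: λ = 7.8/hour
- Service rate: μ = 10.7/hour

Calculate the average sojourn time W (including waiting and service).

First, compute utilization: ρ = λ/μ = 7.8/10.7 = 0.7290
For M/M/1: W = 1/(μ-λ)
W = 1/(10.7-7.8) = 1/2.90
W = 0.3448 hours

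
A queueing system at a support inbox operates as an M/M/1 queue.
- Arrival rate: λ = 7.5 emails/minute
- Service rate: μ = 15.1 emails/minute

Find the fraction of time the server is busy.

Server utilization: ρ = λ/μ
ρ = 7.5/15.1 = 0.4967
The server is busy 49.67% of the time.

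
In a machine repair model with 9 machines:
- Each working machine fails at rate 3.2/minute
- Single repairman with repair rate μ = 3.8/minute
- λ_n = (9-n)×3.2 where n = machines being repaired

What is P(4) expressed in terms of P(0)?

P(4)/P(0) = ∏_{i=0}^{4-1} λ_i/μ_{i+1}
= (9-0)×3.2/3.8 × (9-1)×3.2/3.8 × (9-2)×3.2/3.8 × (9-3)×3.2/3.8
= 1520.7132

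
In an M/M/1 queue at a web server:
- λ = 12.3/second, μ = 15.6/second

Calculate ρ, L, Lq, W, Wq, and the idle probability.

Step 1: ρ = λ/μ = 12.3/15.6 = 0.7885
Step 2: L = λ/(μ-λ) = 12.3/3.30 = 3.7273
Step 3: Lq = λ²/(μ(μ-λ)) = 151.29/(15.6×3.30) = 2.9388
Step 4: W = 1/(μ-λ) = 1/3.30 = 0.30303
Step 5: Wq = λ/(μ(μ-λ)) = 12.3/(15.6×3.30) = 0.2389
Step 6: P(0) = 1-ρ = 0.2115
Verify: L = λW = 12.3×0.30303 = 3.7273 ✔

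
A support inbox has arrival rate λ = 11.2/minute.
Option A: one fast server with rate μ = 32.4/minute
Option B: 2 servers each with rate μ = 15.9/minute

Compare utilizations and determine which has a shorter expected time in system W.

Option A: single server μ = 32.4 (M/M/1)
  ρ_A = 11.2/32.4 = 0.3457
  W_A = 1/(μ-λ) = 1/(32.4-11.2) = 1/21.20 = 0.04717

Option B: 2 servers μ = 15.9 (M/M/2)
  ρ_B = λ/(cμ) = 11.2/(2×15.9) = 0.3522
  Offered load a = λ/μ = cρ = 11.2/15.9 = 0.7044
  P₀ = [ Σₙ₌₀^1 aⁿ/n! + a^2/(2!(1-ρ)) ]⁻¹
  Σ = a^0/0! + a^1/1! = 1.0000 + 0.7044 = 1.7044
  a^2/(2!(1-ρ)) = 0.4962/(2 × 0.6478) = 0.3830
  P₀ = 1/(1.7044 + 0.3830) = 0.4791
  Lq = P₀·a^2·ρ / (2!(1-ρ)²) = 0.47907 × 0.49618 × 0.35220 / (2 × 0.41964) = 0.09975
  Wq_B = Lq/λ = 0.09975/11.2 = 0.008906
  W_B = Wq_B + 1/μ = 0.008906 + 0.06289 = 0.07180

Since W_A = 0.04717 < W_B = 0.07180, Option A (single fast server) has the shorter time in system.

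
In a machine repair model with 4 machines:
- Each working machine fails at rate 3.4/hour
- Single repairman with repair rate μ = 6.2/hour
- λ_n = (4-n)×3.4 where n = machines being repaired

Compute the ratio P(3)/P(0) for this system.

P(3)/P(0) = ∏_{i=0}^{3-1} λ_i/μ_{i+1}
= (4-0)×3.4/6.2 × (4-1)×3.4/6.2 × (4-2)×3.4/6.2
= 3.9580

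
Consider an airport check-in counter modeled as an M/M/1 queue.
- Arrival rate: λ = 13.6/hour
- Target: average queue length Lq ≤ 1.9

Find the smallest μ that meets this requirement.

For M/M/1: Lq = λ²/(μ(μ-λ))
Need Lq ≤ 1.9, i.e. μ(μ-λ) ≥ λ²/1.9
μ² - 13.6μ - 184.96/1.9 ≥ 0  →  μ² - 13.6μ - 97.34737 ≥ 0
Quadratic formula (positive root): μ = [λ + √(λ² + 4×97.34737)]/2
Discriminant: 184.96 + 4×97.34737 = 574.3495, √574.3495 = 23.9656
μ ≥ (13.6 + 23.9656)/2 = 18.7828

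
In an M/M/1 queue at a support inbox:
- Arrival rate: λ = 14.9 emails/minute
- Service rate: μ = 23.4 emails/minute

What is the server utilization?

Server utilization: ρ = λ/μ
ρ = 14.9/23.4 = 0.6368
The server is busy 63.68% of the time.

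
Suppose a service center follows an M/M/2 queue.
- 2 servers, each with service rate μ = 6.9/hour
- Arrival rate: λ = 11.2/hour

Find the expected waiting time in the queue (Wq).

Traffic intensity: ρ = λ/(cμ) = 11.2/(2×6.9) = 0.8116
Since ρ = 0.8116 < 1, system is stable.
Offered load a = λ/μ = cρ = 11.2/6.9 = 1.6232
P₀ = [ Σₙ₌₀^1 aⁿ/n! + a^2/(2!(1-ρ)) ]⁻¹
Σ = a^0/0! + a^1/1! = 1.0000 + 1.6232 = 2.6232
a^2/(2!(1-ρ)) = 2.63474/(2 × 0.188406) = 6.9922
P₀ = 1/(2.6232 + 6.9922) = 0.1040
Lq = P₀·a^2·ρ / (2!(1-ρ)²) = 0.104000 × 2.63474 × 0.811594 / (2 × 0.0354967) = 3.1325
Wq = Lq/λ = 3.1325/11.2 = 0.2797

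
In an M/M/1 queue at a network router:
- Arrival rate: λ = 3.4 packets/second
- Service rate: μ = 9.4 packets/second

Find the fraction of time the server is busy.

Server utilization: ρ = λ/μ
ρ = 3.4/9.4 = 0.3617
The server is busy 36.17% of the time.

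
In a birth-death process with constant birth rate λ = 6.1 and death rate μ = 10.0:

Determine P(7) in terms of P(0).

For constant rates: P(n)/P(0) = (λ/μ)^n
P(7)/P(0) = (6.1/10.0)^7 = 0.6100^7 = 0.03143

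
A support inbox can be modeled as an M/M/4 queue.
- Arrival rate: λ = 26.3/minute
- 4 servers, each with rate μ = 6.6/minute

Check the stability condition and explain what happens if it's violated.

Stability requires ρ = λ/(cμ) < 1
ρ = 26.3/(4 × 6.6) = 26.3/26.40 = 0.9962
Since 0.9962 < 1, the system is STABLE.
The servers are busy 99.62% of the time.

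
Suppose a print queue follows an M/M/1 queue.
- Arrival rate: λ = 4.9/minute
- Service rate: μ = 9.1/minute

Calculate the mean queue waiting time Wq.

First, compute utilization: ρ = λ/μ = 4.9/9.1 = 0.5385
For M/M/1: Wq = λ/(μ(μ-λ))
Wq = 4.9/(9.1 × (9.1-4.9))
Wq = 4.9/(9.1 × 4.20)
Wq = 0.1282 minutes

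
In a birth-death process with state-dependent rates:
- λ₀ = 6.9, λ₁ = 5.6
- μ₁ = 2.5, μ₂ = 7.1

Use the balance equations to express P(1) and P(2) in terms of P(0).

Balance equations:
State 0: λ₀P₀ = μ₁P₁ → P₁ = (λ₀/μ₁)P₀ = (6.9/2.5)P₀ = 2.7600P₀
State 1: P₂ = (λ₀λ₁)/(μ₁μ₂)P₀ = (6.9×5.6)/(2.5×7.1)P₀ = 2.1769P₀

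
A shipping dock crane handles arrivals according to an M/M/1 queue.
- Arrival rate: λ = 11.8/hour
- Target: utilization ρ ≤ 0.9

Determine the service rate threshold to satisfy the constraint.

ρ = λ/μ, so μ = λ/ρ
μ ≥ 11.8/0.9 = 13.1111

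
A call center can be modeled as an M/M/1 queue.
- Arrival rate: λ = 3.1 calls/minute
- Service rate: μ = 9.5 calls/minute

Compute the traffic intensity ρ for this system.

Server utilization: ρ = λ/μ
ρ = 3.1/9.5 = 0.3263
The server is busy 32.63% of the time.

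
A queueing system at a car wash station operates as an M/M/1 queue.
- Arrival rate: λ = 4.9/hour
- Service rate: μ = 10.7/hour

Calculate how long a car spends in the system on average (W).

First, compute utilization: ρ = λ/μ = 4.9/10.7 = 0.4579
For M/M/1: W = 1/(μ-λ)
W = 1/(10.7-4.9) = 1/5.80
W = 0.1724 hours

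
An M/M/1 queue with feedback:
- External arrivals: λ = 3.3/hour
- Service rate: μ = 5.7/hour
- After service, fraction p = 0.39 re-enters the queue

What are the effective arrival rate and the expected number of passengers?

Effective arrival rate: λ_eff = λ/(1-p) = 3.3/(1-0.39) = 3.3/0.61 = 5.4098361
ρ = λ_eff/μ = 5.4098361/5.7 = 0.94909405
L = ρ/(1-ρ) = 0.94909405/(1-0.94909405) = 18.6441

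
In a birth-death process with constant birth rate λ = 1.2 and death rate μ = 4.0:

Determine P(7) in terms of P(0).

For constant rates: P(n)/P(0) = (λ/μ)^n
P(7)/P(0) = (1.2/4.0)^7 = 0.3000^7 = 0.0002187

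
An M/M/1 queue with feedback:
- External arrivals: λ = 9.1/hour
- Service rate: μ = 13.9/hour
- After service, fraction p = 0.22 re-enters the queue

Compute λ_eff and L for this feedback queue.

Effective arrival rate: λ_eff = λ/(1-p) = 9.1/(1-0.22) = 9.1/0.78 = 11.6667
ρ = λ_eff/μ = 11.6667/13.9 = 0.83933
L = ρ/(1-ρ) = 0.83933/(1-0.83933) = 5.2239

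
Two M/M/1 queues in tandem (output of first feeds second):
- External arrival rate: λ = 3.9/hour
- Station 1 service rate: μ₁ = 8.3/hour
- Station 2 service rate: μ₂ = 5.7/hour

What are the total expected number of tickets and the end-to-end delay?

By Jackson's theorem, each station behaves as independent M/M/1.
Station 1: ρ₁ = 3.9/8.3 = 0.4699, L₁ = ρ₁/(1-ρ₁) = λ/(μ₁-λ) = 3.9/4.40 = 0.886364
Station 2: ρ₂ = 3.9/5.7 = 0.6842, L₂ = ρ₂/(1-ρ₂) = λ/(μ₂-λ) = 3.9/1.80 = 2.16667
Total: L = L₁ + L₂ = 0.886364 + 2.16667 = 3.0530
W = L/λ = 3.0530/3.9 = 0.7828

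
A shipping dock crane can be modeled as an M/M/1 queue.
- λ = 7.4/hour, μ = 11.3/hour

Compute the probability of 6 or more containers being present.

ρ = λ/μ = 7.4/11.3 = 0.65487
P(N ≥ n) = ρⁿ
P(N ≥ 6) = 0.65487^6
P(N ≥ 6) = 0.07887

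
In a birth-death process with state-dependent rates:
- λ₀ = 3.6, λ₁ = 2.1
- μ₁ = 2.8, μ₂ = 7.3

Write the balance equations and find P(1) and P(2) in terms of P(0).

Balance equations:
State 0: λ₀P₀ = μ₁P₁ → P₁ = (λ₀/μ₁)P₀ = (3.6/2.8)P₀ = 1.2857P₀
State 1: P₂ = (λ₀λ₁)/(μ₁μ₂)P₀ = (3.6×2.1)/(2.8×7.3)P₀ = 0.3699P₀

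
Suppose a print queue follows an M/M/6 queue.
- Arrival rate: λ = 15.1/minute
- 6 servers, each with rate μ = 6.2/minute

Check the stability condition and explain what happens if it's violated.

Stability requires ρ = λ/(cμ) < 1
ρ = 15.1/(6 × 6.2) = 15.1/37.20 = 0.4059
Since 0.4059 < 1, the system is STABLE.
The servers are busy 40.59% of the time.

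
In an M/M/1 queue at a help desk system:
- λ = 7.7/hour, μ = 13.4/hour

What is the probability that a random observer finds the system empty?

ρ = λ/μ = 7.7/13.4 = 0.5746
P(0) = 1 - ρ = 1 - 0.5746 = 0.4254
The server is idle 42.54% of the time.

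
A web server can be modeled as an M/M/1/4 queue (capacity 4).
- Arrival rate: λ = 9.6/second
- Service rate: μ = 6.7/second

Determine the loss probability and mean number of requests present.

ρ = λ/μ = 9.6/6.7 = 1.43284
P₀ = (1-ρ)/(1-ρ^(K+1)) = (1-1.43284)/(1-1.43284^5) = -0.43284/-5.0393 = 0.08589
P_K = P₀×ρ^K = 0.08589 × 1.43284^4 = 0.08589 × 4.2149 = 0.3620
Blocking probability P_4 = 0.3620 (36.20%)
L = ρ[1 - (K+1)ρ^K + Kρ^(K+1)] / [(1-ρ)(1-ρ^(K+1))]
L = 1.43284 × (1 - 5×4.2149 + 4×6.0393) / ((1 - 1.43284) × (1 - 6.0393)) = 2.6819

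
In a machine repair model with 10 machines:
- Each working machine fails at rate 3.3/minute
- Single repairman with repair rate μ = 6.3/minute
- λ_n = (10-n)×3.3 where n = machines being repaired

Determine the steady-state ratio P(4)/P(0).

P(4)/P(0) = ∏_{i=0}^{4-1} λ_i/μ_{i+1}
= (10-0)×3.3/6.3 × (10-1)×3.3/6.3 × (10-2)×3.3/6.3 × (10-3)×3.3/6.3
= 379.4234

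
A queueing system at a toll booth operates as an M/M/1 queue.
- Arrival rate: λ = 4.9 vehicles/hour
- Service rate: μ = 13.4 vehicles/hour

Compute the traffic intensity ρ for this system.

Server utilization: ρ = λ/μ
ρ = 4.9/13.4 = 0.3657
The server is busy 36.57% of the time.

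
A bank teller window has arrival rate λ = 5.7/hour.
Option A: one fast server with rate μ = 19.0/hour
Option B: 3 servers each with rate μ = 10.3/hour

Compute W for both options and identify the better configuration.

Option A: single server μ = 19.0 (M/M/1)
  ρ_A = 5.7/19.0 = 0.3000
  W_A = 1/(μ-λ) = 1/(19.0-5.7) = 1/13.30 = 0.07519

Option B: 3 servers μ = 10.3 (M/M/3)
  ρ_B = λ/(cμ) = 5.7/(3×10.3) = 0.1845
  Offered load a = λ/μ = cρ = 5.7/10.3 = 0.5534
  P₀ = [ Σₙ₌₀^2 aⁿ/n! + a^3/(3!(1-ρ)) ]⁻¹
  Σ = a^0/0! + a^1/1! + a^2/2! = 1.0000 + 0.5534 + 0.1531 = 1.7065
  a^3/(3!(1-ρ)) = 0.1695/(6 × 0.8155) = 0.03464
  P₀ = 1/(1.7065 + 0.03464) = 0.5743
  Lq = P₀·a^3·ρ / (3!(1-ρ)²) = 0.574330 × 0.169478 × 0.184466 / (6 × 0.665096) = 0.004499
  Wq_B = Lq/λ = 0.0044994/5.7 = 0.0007894
  W_B = Wq_B + 1/μ = 0.0007894 + 0.09709 = 0.09788

Since W_A = 0.07519 < W_B = 0.09788, Option A (single fast server) has the shorter time in system.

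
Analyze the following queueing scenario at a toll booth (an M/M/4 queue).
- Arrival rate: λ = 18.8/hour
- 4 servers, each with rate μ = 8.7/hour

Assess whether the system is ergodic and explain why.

Stability requires ρ = λ/(cμ) < 1
ρ = 18.8/(4 × 8.7) = 18.8/34.80 = 0.5402
Since 0.5402 < 1, the system is STABLE.
The servers are busy 54.02% of the time.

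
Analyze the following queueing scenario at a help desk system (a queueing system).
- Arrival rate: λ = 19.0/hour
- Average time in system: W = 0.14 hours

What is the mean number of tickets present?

Little's Law: L = λW
L = 19.0 × 0.14 = 2.6600 tickets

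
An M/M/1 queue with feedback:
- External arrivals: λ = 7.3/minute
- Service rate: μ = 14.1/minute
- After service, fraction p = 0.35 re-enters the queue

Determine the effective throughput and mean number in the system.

Effective arrival rate: λ_eff = λ/(1-p) = 7.3/(1-0.35) = 7.3/0.65 = 11.2308
ρ = λ_eff/μ = 11.2308/14.1 = 0.79651
L = ρ/(1-ρ) = 0.79651/(1-0.79651) = 3.9142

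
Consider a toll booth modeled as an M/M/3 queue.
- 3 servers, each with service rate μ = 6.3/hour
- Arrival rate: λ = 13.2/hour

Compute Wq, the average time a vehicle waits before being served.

Traffic intensity: ρ = λ/(cμ) = 13.2/(3×6.3) = 0.6984
Since ρ = 0.6984 < 1, system is stable.
Offered load a = λ/μ = cρ = 13.2/6.3 = 2.0952
P₀ = [ Σₙ₌₀^2 aⁿ/n! + a^3/(3!(1-ρ)) ]⁻¹
Σ = a^0/0! + a^1/1! + a^2/2! = 1.0000 + 2.0952 + 2.1950 = 5.2902
a^3/(3!(1-ρ)) = 9.19814/(6 × 0.301587) = 5.0832
P₀ = 1/(5.2902 + 5.0832) = 0.09640
Lq = P₀·a^3·ρ / (3!(1-ρ)²) = 0.09640 × 9.1981 × 0.6984 / (6 × 0.09095) = 1.1348
Wq = Lq/λ = 1.1348/13.2 = 0.08597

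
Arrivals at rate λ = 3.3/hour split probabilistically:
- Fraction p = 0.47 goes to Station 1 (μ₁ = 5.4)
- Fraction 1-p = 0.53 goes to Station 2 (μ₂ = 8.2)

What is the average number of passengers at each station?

Effective rates: λ₁ = 3.3×0.47 = 1.551, λ₂ = 3.3×0.53 = 1.749
Station 1: ρ₁ = 1.551/5.4 = 0.28722, L₁ = ρ₁/(1-ρ₁) = 0.28722/(1-0.28722) = 0.4030
Station 2: ρ₂ = 1.749/8.2 = 0.2133, L₂ = ρ₂/(1-ρ₂) = 0.2133/(1-0.2133) = 0.2711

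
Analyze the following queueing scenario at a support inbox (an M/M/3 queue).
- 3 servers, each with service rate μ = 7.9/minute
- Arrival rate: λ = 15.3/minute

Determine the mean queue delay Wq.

Traffic intensity: ρ = λ/(cμ) = 15.3/(3×7.9) = 0.6456
Since ρ = 0.6456 < 1, system is stable.
Offered load a = λ/μ = cρ = 15.3/7.9 = 1.9367
P₀ = [ Σₙ₌₀^2 aⁿ/n! + a^3/(3!(1-ρ)) ]⁻¹
Σ = a^0/0! + a^1/1! + a^2/2! = 1.0000 + 1.9367 + 1.8754 = 4.8121
a^3/(3!(1-ρ)) = 7.26429/(6 × 0.354430) = 3.4159
P₀ = 1/(4.8121 + 3.4159) = 0.1215
Lq = P₀·a^3·ρ / (3!(1-ρ)²) = 0.12154 × 7.2643 × 0.64557 / (6 × 0.12562) = 0.7562
Wq = Lq/λ = 0.7562/15.3 = 0.04942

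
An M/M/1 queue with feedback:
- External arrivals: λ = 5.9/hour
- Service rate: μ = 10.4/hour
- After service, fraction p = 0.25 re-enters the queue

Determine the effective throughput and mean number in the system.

Effective arrival rate: λ_eff = λ/(1-p) = 5.9/(1-0.25) = 5.9/0.75 = 7.8667
ρ = λ_eff/μ = 7.8667/10.4 = 0.75641
L = ρ/(1-ρ) = 0.75641/(1-0.75641) = 3.1053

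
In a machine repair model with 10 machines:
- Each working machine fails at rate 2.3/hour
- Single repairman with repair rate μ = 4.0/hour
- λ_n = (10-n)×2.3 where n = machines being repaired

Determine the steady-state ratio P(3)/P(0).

P(3)/P(0) = ∏_{i=0}^{3-1} λ_i/μ_{i+1}
= (10-0)×2.3/4.0 × (10-1)×2.3/4.0 × (10-2)×2.3/4.0
= 136.8787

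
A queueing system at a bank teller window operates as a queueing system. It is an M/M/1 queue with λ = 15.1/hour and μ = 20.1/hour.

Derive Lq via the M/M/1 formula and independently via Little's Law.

Method 1 (direct): Lq = λ²/(μ(μ-λ)) = 228.01/(20.1 × 5.00) = 2.2688

Method 2 (Little's Law):
W = 1/(μ-λ) = 1/5.00 = 0.2000
Wq = W - 1/μ = 0.2000 - 0.04975 = 0.15025
Lq = λWq = 15.1 × 0.15025 = 2.2688 ✔ (matches Method 1)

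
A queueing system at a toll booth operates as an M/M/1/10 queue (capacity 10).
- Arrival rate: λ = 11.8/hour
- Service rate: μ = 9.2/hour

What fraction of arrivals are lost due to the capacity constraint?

ρ = λ/μ = 11.8/9.2 = 1.28261
P₀ = (1-ρ)/(1-ρ^(K+1)) = (1-1.28261)/(1-1.28261^11) = -0.2826/-14.4540 = 0.01955
P_K = P₀×ρ^K = 0.01955 × 1.28261^10 = 0.01955 × 12.0489 = 0.2356
Blocking probability = 23.56%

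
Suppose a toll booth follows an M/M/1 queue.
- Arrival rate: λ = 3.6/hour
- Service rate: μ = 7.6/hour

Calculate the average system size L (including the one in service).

ρ = λ/μ = 3.6/7.6 = 0.4737
For M/M/1: L = λ/(μ-λ)
L = 3.6/(7.6-3.6) = 3.6/4.00
L = 0.9000 vehicles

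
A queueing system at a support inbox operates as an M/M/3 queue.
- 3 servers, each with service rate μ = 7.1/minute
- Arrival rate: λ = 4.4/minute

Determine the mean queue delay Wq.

Traffic intensity: ρ = λ/(cμ) = 4.4/(3×7.1) = 0.2066
Since ρ = 0.2066 < 1, system is stable.
Offered load a = λ/μ = cρ = 4.4/7.1 = 0.6197
P₀ = [ Σₙ₌₀^2 aⁿ/n! + a^3/(3!(1-ρ)) ]⁻¹
Σ = a^0/0! + a^1/1! + a^2/2! = 1.0000 + 0.6197 + 0.1920 = 1.8117
a^3/(3!(1-ρ)) = 0.23800/(6 × 0.79343) = 0.04999
P₀ = 1/(1.8117 + 0.04999) = 0.5371
Lq = P₀·a^3·ρ / (3!(1-ρ)²) = 0.5371 × 0.2380 × 0.2066 / (6 × 0.6295) = 0.006992
Wq = Lq/λ = 0.006992/4.4 = 0.001589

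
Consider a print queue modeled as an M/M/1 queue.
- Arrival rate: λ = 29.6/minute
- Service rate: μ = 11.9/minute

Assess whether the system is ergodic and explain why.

Stability requires ρ = λ/(cμ) < 1
ρ = 29.6/(1 × 11.9) = 29.6/11.90 = 2.4874
Since 2.4874 ≥ 1, the system is UNSTABLE.
Queue grows without bound. Need μ > λ = 29.6.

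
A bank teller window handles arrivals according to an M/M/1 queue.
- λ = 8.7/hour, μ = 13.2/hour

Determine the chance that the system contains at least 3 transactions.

ρ = λ/μ = 8.7/13.2 = 0.6591
P(N ≥ n) = ρⁿ
P(N ≥ 3) = 0.6591^3
P(N ≥ 3) = 0.2863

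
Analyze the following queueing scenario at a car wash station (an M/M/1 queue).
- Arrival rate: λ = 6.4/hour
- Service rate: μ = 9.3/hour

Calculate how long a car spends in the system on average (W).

First, compute utilization: ρ = λ/μ = 6.4/9.3 = 0.6882
For M/M/1: W = 1/(μ-λ)
W = 1/(9.3-6.4) = 1/2.90
W = 0.3448 hours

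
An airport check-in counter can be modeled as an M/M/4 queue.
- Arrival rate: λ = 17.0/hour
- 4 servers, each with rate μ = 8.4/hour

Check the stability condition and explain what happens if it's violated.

Stability requires ρ = λ/(cμ) < 1
ρ = 17.0/(4 × 8.4) = 17.0/33.60 = 0.5060
Since 0.5060 < 1, the system is STABLE.
The servers are busy 50.60% of the time.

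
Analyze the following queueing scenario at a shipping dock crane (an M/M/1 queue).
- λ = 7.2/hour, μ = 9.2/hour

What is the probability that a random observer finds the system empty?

ρ = λ/μ = 7.2/9.2 = 0.7826
P(0) = 1 - ρ = 1 - 0.7826 = 0.2174
The server is idle 21.74% of the time.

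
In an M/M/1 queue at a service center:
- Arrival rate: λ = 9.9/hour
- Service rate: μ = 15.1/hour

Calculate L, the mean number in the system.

ρ = λ/μ = 9.9/15.1 = 0.6556
For M/M/1: L = λ/(μ-λ)
L = 9.9/(15.1-9.9) = 9.9/5.20
L = 1.9038 customers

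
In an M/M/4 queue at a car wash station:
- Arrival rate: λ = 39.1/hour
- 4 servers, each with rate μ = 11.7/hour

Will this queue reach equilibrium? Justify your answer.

Stability requires ρ = λ/(cμ) < 1
ρ = 39.1/(4 × 11.7) = 39.1/46.80 = 0.8355
Since 0.8355 < 1, the system is STABLE.
The servers are busy 83.55% of the time.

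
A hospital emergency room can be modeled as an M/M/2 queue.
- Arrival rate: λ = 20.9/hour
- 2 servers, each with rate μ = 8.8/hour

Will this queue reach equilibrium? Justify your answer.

Stability requires ρ = λ/(cμ) < 1
ρ = 20.9/(2 × 8.8) = 20.9/17.60 = 1.1875
Since 1.1875 ≥ 1, the system is UNSTABLE.
Need c > λ/μ = 20.9/8.8 = 2.37.
Minimum servers needed: c = 3.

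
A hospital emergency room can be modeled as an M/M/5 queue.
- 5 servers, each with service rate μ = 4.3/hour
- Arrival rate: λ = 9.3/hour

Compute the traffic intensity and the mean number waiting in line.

Traffic intensity: ρ = λ/(cμ) = 9.3/(5×4.3) = 0.4326
Since ρ = 0.4326 < 1, system is stable.
Offered load a = λ/μ = cρ = 9.3/4.3 = 2.1628
P₀ = [ Σₙ₌₀^4 aⁿ/n! + a^5/(5!(1-ρ)) ]⁻¹
Σ = a^0/0! + a^1/1! + a^2/2! + a^3/3! + a^4/4! = 1.0000 + 2.1628 + 2.3388 + 1.6861 + 0.9117 = 8.0994
a^5/(5!(1-ρ)) = 47.3230/(120 × 0.5674) = 0.6950
P₀ = 1/(8.0994 + 0.6950) = 0.1137
Lq = P₀·a^5·ρ / (5!(1-ρ)²) = 0.1137 × 47.3230 × 0.4326 / (120 × 0.3220) = 0.06024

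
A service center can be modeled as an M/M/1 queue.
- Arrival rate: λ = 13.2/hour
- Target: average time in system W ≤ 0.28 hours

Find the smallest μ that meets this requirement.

For M/M/1: W = 1/(μ-λ)
Need W ≤ 0.28, so 1/(μ-λ) ≤ 0.28
μ - λ ≥ 1/0.28 = 3.5714
μ ≥ 13.2 + 3.5714 = 16.7714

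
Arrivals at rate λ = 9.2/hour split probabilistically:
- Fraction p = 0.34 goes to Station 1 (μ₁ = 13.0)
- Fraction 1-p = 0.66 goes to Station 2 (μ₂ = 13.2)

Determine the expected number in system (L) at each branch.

Effective rates: λ₁ = 9.2×0.34 = 3.128, λ₂ = 9.2×0.66 = 6.072
Station 1: ρ₁ = 3.128/13.0 = 0.24062, L₁ = ρ₁/(1-ρ₁) = 0.24062/(1-0.24062) = 0.3169
Station 2: ρ₂ = 6.072/13.2 = 0.4600, L₂ = ρ₂/(1-ρ₂) = 0.4600/(1-0.4600) = 0.8519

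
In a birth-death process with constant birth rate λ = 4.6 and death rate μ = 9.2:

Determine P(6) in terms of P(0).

For constant rates: P(n)/P(0) = (λ/μ)^n
P(6)/P(0) = (4.6/9.2)^6 = 0.5000^6 = 0.01562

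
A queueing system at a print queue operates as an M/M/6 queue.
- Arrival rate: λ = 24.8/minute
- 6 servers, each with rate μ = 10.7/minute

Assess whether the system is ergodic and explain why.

Stability requires ρ = λ/(cμ) < 1
ρ = 24.8/(6 × 10.7) = 24.8/64.20 = 0.3863
Since 0.3863 < 1, the system is STABLE.
The servers are busy 38.63% of the time.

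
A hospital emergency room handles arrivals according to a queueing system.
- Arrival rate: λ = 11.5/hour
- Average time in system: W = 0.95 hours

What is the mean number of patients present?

Little's Law: L = λW
L = 11.5 × 0.95 = 10.9250 patients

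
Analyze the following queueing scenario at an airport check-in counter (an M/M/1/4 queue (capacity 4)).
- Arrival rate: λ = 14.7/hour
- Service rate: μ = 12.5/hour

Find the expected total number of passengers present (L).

ρ = λ/μ = 14.7/12.5 = 1.1760
P₀ = (1-ρ)/(1-ρ^(K+1)) = (1-1.1760)/(1-1.1760^5) = -0.1760/-1.2492 = 0.1409
P_K = P₀×ρ^K = 0.1409 × 1.1760^4 = 0.1409 × 1.9126 = 0.2695
L = ρ[1 - (K+1)ρ^K + Kρ^(K+1)] / [(1-ρ)(1-ρ^(K+1))]
L = 1.1760 × (1 - 5×1.91262 + 4×2.24924) / ((1 - 1.1760) × (1 - 2.24924)) = 2.3206 passengers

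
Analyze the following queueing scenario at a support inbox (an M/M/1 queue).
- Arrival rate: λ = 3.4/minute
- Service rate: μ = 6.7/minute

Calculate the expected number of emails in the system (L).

ρ = λ/μ = 3.4/6.7 = 0.5075
For M/M/1: L = λ/(μ-λ)
L = 3.4/(6.7-3.4) = 3.4/3.30
L = 1.0303 emails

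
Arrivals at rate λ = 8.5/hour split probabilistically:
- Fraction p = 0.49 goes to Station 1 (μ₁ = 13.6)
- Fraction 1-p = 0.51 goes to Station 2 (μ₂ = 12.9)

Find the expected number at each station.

Effective rates: λ₁ = 8.5×0.49 = 4.165, λ₂ = 8.5×0.51 = 4.335
Station 1: ρ₁ = 4.165/13.6 = 0.30625, L₁ = ρ₁/(1-ρ₁) = 0.30625/(1-0.30625) = 0.4414
Station 2: ρ₂ = 4.335/12.9 = 0.33605, L₂ = ρ₂/(1-ρ₂) = 0.33605/(1-0.33605) = 0.5061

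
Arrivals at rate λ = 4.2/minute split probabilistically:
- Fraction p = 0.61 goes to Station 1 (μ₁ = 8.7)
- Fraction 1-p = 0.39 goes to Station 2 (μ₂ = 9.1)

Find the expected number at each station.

Effective rates: λ₁ = 4.2×0.61 = 2.562, λ₂ = 4.2×0.39 = 1.638
Station 1: ρ₁ = 2.562/8.7 = 0.2945, L₁ = ρ₁/(1-ρ₁) = 0.2945/(1-0.2945) = 0.4174
Station 2: ρ₂ = 1.638/9.1 = 0.1800, L₂ = ρ₂/(1-ρ₂) = 0.1800/(1-0.1800) = 0.2195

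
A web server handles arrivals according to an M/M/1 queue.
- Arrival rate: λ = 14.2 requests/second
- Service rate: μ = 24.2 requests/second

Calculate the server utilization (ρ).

Server utilization: ρ = λ/μ
ρ = 14.2/24.2 = 0.5868
The server is busy 58.68% of the time.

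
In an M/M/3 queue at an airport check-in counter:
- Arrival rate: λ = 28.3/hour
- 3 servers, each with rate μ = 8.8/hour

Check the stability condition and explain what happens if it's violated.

Stability requires ρ = λ/(cμ) < 1
ρ = 28.3/(3 × 8.8) = 28.3/26.40 = 1.0720
Since 1.0720 ≥ 1, the system is UNSTABLE.
Need c > λ/μ = 28.3/8.8 = 3.22.
Minimum servers needed: c = 4.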